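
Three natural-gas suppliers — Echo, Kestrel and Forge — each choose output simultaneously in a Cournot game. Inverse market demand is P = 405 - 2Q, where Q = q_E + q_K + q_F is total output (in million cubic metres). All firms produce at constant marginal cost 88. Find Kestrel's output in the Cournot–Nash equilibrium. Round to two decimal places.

Each firm earns π_i = (405 - 2Q)q_i - 88q_i.
Setting ∂π_i/∂q_i = 0 with rivals' quantities fixed: 317 - 4q_i - 2·Σ_{j≠i} q_j = 0.
By symmetry each firm produces the same amount; substituting Σ_{j≠i} q_j = 2q_i yields q_i = 317/8.

39.63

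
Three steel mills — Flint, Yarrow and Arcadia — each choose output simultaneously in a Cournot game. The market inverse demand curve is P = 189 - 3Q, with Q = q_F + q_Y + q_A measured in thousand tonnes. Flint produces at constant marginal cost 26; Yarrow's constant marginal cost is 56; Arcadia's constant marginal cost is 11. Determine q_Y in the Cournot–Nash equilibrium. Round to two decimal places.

Flint's profit: π_F = (189 - 3Q)q_F - (26q_F). Setting ∂π_F/∂q_F = 0: 163 - 6q_F - 3(q_Y + q_A) = 0.
Yarrow's profit: π_Y = (189 - 3Q)q_Y - (56q_Y). Setting ∂π_Y/∂q_Y = 0: 133 - 6q_Y - 3(q_F + q_A) = 0.
Arcadia's first-order condition: 178 - 6q_A - 3(q_F + q_Y) = 0.
Adding the 3 first-order conditions: 474 − 12Q = 0, so Q = 79/2.
Back-substituting: q_F = (163 − 237/2)/3 = 89/6, q_Y = (133 − 237/2)/3 = 29/6, q_A = (178 − 237/2)/3 = 119/6.

4.83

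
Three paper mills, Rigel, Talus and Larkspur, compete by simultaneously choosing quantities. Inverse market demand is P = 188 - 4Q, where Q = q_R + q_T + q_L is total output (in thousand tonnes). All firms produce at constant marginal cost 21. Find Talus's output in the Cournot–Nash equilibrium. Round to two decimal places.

10.44

Each firm earns π_i = (188 - 4Q)q_i - 21q_i.
Setting ∂π_i/∂q_i = 0 with rivals' quantities fixed: 167 - 8q_i - 4·Σ_{j≠i} q_j = 0.
With identical firms every q_j equals q_i, so Σ_{j≠i} q_j = 2q_i and 167 = 16q_i, giving q_i = 167/16.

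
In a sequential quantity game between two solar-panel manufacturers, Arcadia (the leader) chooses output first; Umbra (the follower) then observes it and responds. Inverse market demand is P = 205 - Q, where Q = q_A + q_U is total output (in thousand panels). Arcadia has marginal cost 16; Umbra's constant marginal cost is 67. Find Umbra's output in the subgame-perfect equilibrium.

9

The follower Umbra best-responds to any q_A: π_U = (205 - Q)q_U - 67q_U.
Follower FOC: 138 - q_A - 2q_U = 0, so q_U(q_A) = (138 - q_A)/2.
Arcadia substitutes q_U(q_A) into its own profit: π_A = q_A(205 - q_A - (138 - q_A)/2) - 16q_A = (136 - (1/2)q_A)q_A - 16q_A.
Maximising: ∂π_A/∂q_A = 120 - q_A = 0, giving q_A = 120.
Then q_U = (138 - 120)/2 = 9.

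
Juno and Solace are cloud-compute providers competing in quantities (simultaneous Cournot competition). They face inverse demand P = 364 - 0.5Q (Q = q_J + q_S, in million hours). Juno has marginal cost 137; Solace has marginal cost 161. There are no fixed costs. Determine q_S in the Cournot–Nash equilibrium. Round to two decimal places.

119.33

Juno's profit: π_J = (364 - 0.5Q)q_J - (137q_J). Setting ∂π_J/∂q_J = 0: 227 - q_J - (1/2)(q_S) = 0.
Solace's first-order condition: 203 - q_S - (1/2)(q_J) = 0.
Best responses: q_J = (227 - (1/2)q_S), q_S = (203 - (1/2)q_J).
Solving the pair: q_J = 502/3, q_S = 358/3.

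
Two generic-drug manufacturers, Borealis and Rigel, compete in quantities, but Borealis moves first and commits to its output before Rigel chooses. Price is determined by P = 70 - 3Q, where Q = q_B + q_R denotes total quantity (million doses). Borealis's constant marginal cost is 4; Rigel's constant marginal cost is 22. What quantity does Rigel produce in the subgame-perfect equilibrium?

1

The follower Rigel best-responds to any q_B: π_R = (70 - 3Q)q_R - 22q_R.
∂π_R/∂q_R = 48 - 3q_B - 6q_R = 0 gives the reaction function q_R = (48 - 3q_B)/6.
Borealis substitutes q_R(q_B) into its own profit: π_B = q_B(70 - 3q_B - (48 - 3q_B)/2) - 4q_B = (46 - (3/2)q_B)q_B - 4q_B.
Leader FOC: 42 - 3q_B = 0, so q_B = 14.
Then q_R = (48 - 3·14)/6 = 1.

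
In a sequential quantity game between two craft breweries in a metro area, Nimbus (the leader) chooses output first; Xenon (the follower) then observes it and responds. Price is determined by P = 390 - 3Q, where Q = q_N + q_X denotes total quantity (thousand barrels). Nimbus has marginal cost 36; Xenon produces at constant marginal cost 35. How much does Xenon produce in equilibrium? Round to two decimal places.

29.75

The follower Xenon best-responds to any q_N: π_X = (390 - 3Q)q_X - 35q_X.
∂π_X/∂q_X = 355 - 3q_N - 6q_X = 0 gives the reaction function q_X = (355 - 3q_N)/6.
Nimbus substitutes q_X(q_N) into its own profit: π_N = q_N(390 - 3q_N - (355 - 3q_N)/2) - 36q_N = (425/2 - (3/2)q_N)q_N - 36q_N.
The leader's first-order condition 353/2 - 3q_N = 0 yields q_N = 353/6.
Then q_X = (355 - 3·(353/6))/6 = 119/4.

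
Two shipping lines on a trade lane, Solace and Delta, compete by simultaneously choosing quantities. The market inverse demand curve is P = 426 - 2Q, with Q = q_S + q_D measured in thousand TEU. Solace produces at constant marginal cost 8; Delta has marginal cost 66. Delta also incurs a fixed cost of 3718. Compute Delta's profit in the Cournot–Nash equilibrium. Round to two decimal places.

Solace's profit: π_S = (426 - 2Q)q_S - (8q_S). Setting ∂π_S/∂q_S = 0: 418 - 4q_S - 2(q_D) = 0.
Delta's profit: π_D = (426 - 2Q)q_D - (66q_D). Setting ∂π_D/∂q_D = 0: 360 - 4q_D - 2(q_S) = 0.
Best responses: q_S = (418 - 2q_D)/4, q_D = (360 - 2q_S)/4.
Solving the pair: q_S = 238/3, q_D = 151/3.
Price P = 426 - 2·(389/3) = 500/3.
Delta's profit: (500/3 - 66)·(151/3) - 3718 = 1348.8889.

1348.89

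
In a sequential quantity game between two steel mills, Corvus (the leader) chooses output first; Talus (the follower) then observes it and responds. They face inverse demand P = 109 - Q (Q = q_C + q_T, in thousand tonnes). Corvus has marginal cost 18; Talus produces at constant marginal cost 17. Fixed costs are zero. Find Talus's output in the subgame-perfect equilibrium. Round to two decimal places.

23.50

Solve by backward induction. Given q_C, the follower Talus maximises π_T = (109 - q_C - q_T)q_T - 17q_T.
∂π_T/∂q_T = 92 - q_C - 2q_T = 0 gives the reaction function q_T = (92 - q_C)/2.
Corvus substitutes q_T(q_C) into its own profit: π_C = q_C(109 - q_C - (92 - q_C)/2) - 18q_C = (63 - (1/2)q_C)q_C - 18q_C.
Leader FOC: 45 - q_C = 0, so q_C = 45.
Then q_T = (92 - 45)/2 = 47/2.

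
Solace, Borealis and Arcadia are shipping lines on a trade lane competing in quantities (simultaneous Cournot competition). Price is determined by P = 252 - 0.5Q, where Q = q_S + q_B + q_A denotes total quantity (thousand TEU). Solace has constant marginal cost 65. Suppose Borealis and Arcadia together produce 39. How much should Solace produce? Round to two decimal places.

With rivals' combined output fixed at 39, Solace's profit is π_S = (252 - (1/2)·39 - (1/2)q_S)q_S - (65q_S) = (465/2 - (1/2)q_S)q_S - (65q_S).
∂π_S/∂q_S = 335/2 - q_S = 0, so q_S = 335/2.

167.50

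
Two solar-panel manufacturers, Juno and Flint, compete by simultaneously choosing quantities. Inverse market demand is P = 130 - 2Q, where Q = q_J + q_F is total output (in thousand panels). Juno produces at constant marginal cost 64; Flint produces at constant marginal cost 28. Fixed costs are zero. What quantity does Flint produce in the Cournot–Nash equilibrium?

23

Juno's profit: π_J = (130 - 2Q)q_J - (64q_J). Setting ∂π_J/∂q_J = 0: 66 - 4q_J - 2(q_F) = 0.
Flint's first-order condition: 102 - 4q_F - 2(q_J) = 0.
So q_J = (66 - 2q_F)/4 and q_F = (102 - 2q_J)/4.
Substituting one into the other gives q_J = 5 and q_F = 23.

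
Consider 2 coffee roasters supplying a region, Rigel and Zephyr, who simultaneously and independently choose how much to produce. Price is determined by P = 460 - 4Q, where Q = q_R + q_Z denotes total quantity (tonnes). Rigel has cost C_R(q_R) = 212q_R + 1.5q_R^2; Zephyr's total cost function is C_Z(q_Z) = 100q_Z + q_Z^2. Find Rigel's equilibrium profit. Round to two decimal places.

673.25

Rigel's profit: π_R = (460 - 4Q)q_R - (212q_R + (3/2)q_R²). Setting ∂π_R/∂q_R = 0: 248 - 11q_R - 4(q_Z) = 0.
Zephyr's first-order condition: 360 - 10q_Z - 4(q_R) = 0.
Rearranging gives the reaction functions q_R = (248 - 4q_Z)/11 and q_Z = (360 - 4q_R)/10.
Solving the pair: q_R = 520/47, q_Z = 1484/47.
Price P = 460 - 4·42.6383 = 289.4468.
Rigel's profit: 289.4468·(520/47) - 212·(520/47) - (3/2)(520/47)² = 673.2458.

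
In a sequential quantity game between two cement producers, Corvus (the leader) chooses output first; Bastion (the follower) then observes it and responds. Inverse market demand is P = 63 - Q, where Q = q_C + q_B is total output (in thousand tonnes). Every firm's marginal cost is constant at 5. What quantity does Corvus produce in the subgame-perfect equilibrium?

29

The follower Bastion best-responds to any q_C: π_B = (63 - Q)q_B - 5q_B.
Setting the follower's marginal profit to zero, 58 - q_C - 2q_B = 0, i.e. q_B = (58 - q_C)/2.
Corvus substitutes q_B(q_C) into its own profit: π_C = q_C(63 - q_C - (58 - q_C)/2) - 5q_C = (34 - (1/2)q_C)q_C - 5q_C.
The leader's first-order condition 29 - q_C = 0 yields q_C = 29.
Then q_B = (58 - 29)/2 = 29/2.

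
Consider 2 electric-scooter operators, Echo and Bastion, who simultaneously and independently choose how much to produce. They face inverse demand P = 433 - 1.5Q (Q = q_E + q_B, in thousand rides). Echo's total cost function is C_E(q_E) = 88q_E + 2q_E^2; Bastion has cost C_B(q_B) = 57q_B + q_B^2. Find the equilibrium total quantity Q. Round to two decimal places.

Echo's profit: π_E = (433 - 1.5Q)q_E - (88q_E + 2q_E²). Setting ∂π_E/∂q_E = 0: 345 - 7q_E - (3/2)(q_B) = 0.
Bastion's first-order condition: 376 - 5q_B - (3/2)(q_E) = 0.
So q_E = (345 - (3/2)q_B)/7 and q_B = (376 - (3/2)q_E)/5.
Solving the pair: q_E = 35.4504, q_B = 64.5649.
Total output Q = 35.4504 + 64.5649 = 100.0153.

100.02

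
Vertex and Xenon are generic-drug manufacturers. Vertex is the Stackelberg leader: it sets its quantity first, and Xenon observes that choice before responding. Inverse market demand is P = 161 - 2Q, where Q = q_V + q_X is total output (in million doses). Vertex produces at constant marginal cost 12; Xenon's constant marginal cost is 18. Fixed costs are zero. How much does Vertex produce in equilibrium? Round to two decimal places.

The follower Xenon best-responds to any q_V: π_X = (161 - 2Q)q_X - 18q_X.
Follower FOC: 143 - 2q_V - 4q_X = 0, so q_X(q_V) = (143 - 2q_V)/4.
Vertex substitutes q_X(q_V) into its own profit: π_V = q_V(161 - 2q_V - (143 - 2q_V)/2) - 12q_V = (179/2 - q_V)q_V - 12q_V.
Maximising: ∂π_V/∂q_V = 155/2 - 2q_V = 0, giving q_V = 155/4.
Then q_X = (143 - 2·(155/4))/4 = 131/8.

38.75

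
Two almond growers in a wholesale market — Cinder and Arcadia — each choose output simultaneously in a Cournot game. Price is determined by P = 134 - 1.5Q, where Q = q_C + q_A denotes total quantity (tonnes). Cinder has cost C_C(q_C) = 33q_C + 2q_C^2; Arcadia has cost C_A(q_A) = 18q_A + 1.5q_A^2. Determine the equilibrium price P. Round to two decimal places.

Cinder's profit: π_C = (134 - 1.5Q)q_C - (33q_C + 2q_C²). Setting ∂π_C/∂q_C = 0: 101 - 7q_C - (3/2)(q_A) = 0.
Arcadia's profit: π_A = (134 - 1.5Q)q_A - (18q_A + (3/2)q_A²). Setting ∂π_A/∂q_A = 0: 116 - 6q_A - (3/2)(q_C) = 0.
Rearranging gives the reaction functions q_C = (101 - (3/2)q_A)/7 and q_A = (116 - (3/2)q_C)/6.
Solving the pair: q_C = 576/53, q_A = 16.6164.
Total output Q = 27.4843, so price P = 134 - (3/2)·27.4843 = 92.7736.

92.77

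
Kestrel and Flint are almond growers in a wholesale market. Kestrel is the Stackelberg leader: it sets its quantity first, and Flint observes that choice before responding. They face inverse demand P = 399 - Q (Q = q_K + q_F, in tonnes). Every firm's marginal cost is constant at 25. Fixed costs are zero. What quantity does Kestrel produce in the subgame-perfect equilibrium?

187

Solve by backward induction. Given q_K, the follower Flint maximises π_F = (399 - q_K - q_F)q_F - 25q_F.
Follower FOC: 374 - q_K - 2q_F = 0, so q_F(q_K) = (374 - q_K)/2.
Kestrel substitutes q_F(q_K) into its own profit: π_K = q_K(399 - q_K - (374 - q_K)/2) - 25q_K = (212 - (1/2)q_K)q_K - 25q_K.
Leader FOC: 187 - q_K = 0, so q_K = 187.
Then q_F = (374 - 187)/2 = 187/2.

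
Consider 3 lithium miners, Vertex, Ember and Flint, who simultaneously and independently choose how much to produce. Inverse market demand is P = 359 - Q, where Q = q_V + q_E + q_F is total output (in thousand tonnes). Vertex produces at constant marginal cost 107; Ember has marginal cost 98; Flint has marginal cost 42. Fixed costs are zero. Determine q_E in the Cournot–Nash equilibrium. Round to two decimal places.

53.50

Vertex's profit: π_V = (359 - Q)q_V - (107q_V). Setting ∂π_V/∂q_V = 0: 252 - 2q_V - (q_E + q_F) = 0.
Ember's first-order condition: 261 - 2q_E - (q_V + q_F) = 0.
Flint's profit: π_F = (359 - Q)q_F - (42q_F). Setting ∂π_F/∂q_F = 0: 317 - 2q_F - (q_V + q_E) = 0.
Adding the 3 conditions: 830 − 2Q − 2Q = 0, i.e. Q = 415/2.
Back-substituting: q_V = (252 − 415/2) = 89/2, q_E = (261 − 415/2) = 107/2, q_F = (317 − 415/2) = 219/2.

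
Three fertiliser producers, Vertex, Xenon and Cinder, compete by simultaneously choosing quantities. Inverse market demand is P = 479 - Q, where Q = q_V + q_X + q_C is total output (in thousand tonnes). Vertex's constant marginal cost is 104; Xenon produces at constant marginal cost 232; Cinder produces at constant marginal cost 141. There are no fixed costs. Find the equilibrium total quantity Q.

Vertex's profit: π_V = (479 - Q)q_V - (104q_V). Setting ∂π_V/∂q_V = 0: 375 - 2q_V - (q_X + q_C) = 0.
Xenon's profit: π_X = (479 - Q)q_X - (232q_X). Setting ∂π_X/∂q_X = 0: 247 - 2q_X - (q_V + q_C) = 0.
Cinder's first-order condition: 338 - 2q_C - (q_V + q_X) = 0.
Adding the 3 first-order conditions: 960 − 4Q = 0, so Q = 240.
Back-substituting: q_V = (375 − 240) = 135, q_X = (247 − 240) = 7, q_C = (338 − 240) = 98.
Total output Q = 135 + 7 + 98 = 240.

240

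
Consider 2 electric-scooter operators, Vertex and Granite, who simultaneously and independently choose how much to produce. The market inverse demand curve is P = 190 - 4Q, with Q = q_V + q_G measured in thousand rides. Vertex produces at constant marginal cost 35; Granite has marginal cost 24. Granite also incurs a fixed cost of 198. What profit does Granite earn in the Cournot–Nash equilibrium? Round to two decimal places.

Vertex's profit: π_V = (190 - 4Q)q_V - (35q_V). Setting ∂π_V/∂q_V = 0: 155 - 8q_V - 4(q_G) = 0.
Granite's profit: π_G = (190 - 4Q)q_G - (24q_G). Setting ∂π_G/∂q_G = 0: 166 - 8q_G - 4(q_V) = 0.
Best responses: q_V = (155 - 4q_G)/8, q_G = (166 - 4q_V)/8.
Substituting one into the other gives q_V = 12 and q_G = 59/4.
Price P = 190 - 4·(107/4) = 83.
Granite's profit: (83 - 24)·(59/4) - 198 = 672.2500.

672.25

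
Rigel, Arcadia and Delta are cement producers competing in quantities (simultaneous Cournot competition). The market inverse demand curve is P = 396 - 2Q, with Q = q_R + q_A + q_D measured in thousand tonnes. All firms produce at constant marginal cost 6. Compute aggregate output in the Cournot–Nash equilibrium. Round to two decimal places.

Each firm earns π_i = (396 - 2Q)q_i - 6q_i.
First-order condition (treating rivals' output as given): 390 - 4q_i - 2·Σ_{j≠i} q_j = 0.
With identical firms every q_j equals q_i, so Σ_{j≠i} q_j = 2q_i and 390 = 8q_i, giving q_i = 195/4.
Total output Q = 195/4 + 195/4 + 195/4 = 585/4.

146.25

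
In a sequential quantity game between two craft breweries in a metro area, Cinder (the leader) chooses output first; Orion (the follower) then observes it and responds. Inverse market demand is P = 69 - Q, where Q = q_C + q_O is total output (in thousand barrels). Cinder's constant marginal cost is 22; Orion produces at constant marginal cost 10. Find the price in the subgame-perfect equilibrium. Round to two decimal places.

Solve by backward induction. Given q_C, the follower Orion maximises π_O = (69 - q_C - q_O)q_O - 10q_O.
∂π_O/∂q_O = 59 - q_C - 2q_O = 0 gives the reaction function q_O = (59 - q_C)/2.
The leader anticipates this reaction. Substituting into P = 69 - Q gives P = 79/2 - (1/2)q_C, so π_C = (79/2 - (1/2)q_C)q_C - 22q_C.
The leader's first-order condition 35/2 - q_C = 0 yields q_C = 35/2.
Then q_O = (59 - 35/2)/2 = 83/4.
Total output Q = 153/4, so price P = 69 - 153/4 = 123/4.

30.75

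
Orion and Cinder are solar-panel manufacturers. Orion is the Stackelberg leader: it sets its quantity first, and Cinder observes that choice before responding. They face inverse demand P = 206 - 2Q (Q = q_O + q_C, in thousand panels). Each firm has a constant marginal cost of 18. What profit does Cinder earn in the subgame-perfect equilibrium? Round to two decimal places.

1104.50

Solve by backward induction. Given q_O, the follower Cinder maximises π_C = (206 - 2q_O - 2q_C)q_C - 18q_C.
∂π_C/∂q_C = 188 - 2q_O - 4q_C = 0 gives the reaction function q_C = (188 - 2q_O)/4.
The leader anticipates this reaction. Substituting into P = 206 - 2Q gives P = 112 - q_O, so π_O = (112 - q_O)q_O - 18q_O.
Maximising: ∂π_O/∂q_O = 94 - 2q_O = 0, giving q_O = 47.
Then q_C = (188 - 2·47)/4 = 47/2.
Price P = 206 - 2·(141/2) = 65.
Cinder's profit: (65 - 18)·(47/2) = 1104.5000.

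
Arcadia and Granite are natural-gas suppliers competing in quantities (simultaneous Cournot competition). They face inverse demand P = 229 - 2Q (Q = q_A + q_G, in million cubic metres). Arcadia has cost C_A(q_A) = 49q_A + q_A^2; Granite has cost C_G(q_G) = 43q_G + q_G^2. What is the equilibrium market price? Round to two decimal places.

Arcadia's profit: π_A = (229 - 2Q)q_A - (49q_A + q_A²). Setting ∂π_A/∂q_A = 0: 180 - 6q_A - 2(q_G) = 0.
Granite's profit: π_G = (229 - 2Q)q_G - (43q_G + q_G²). Setting ∂π_G/∂q_G = 0: 186 - 6q_G - 2(q_A) = 0.
So q_A = (180 - 2q_G)/6 and q_G = (186 - 2q_A)/6.
Solving the pair: q_A = 177/8, q_G = 189/8.
Total output Q = 183/4, so price P = 229 - 2·(183/4) = 275/2.

137.50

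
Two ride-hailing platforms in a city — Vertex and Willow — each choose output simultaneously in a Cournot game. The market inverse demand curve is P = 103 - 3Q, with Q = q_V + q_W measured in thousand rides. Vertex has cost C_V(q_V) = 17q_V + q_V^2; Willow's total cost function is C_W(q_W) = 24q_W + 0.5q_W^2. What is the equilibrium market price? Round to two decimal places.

55.83

Vertex's profit: π_V = (103 - 3Q)q_V - (17q_V + q_V²). Setting ∂π_V/∂q_V = 0: 86 - 8q_V - 3(q_W) = 0.
Willow's profit: π_W = (103 - 3Q)q_W - (24q_W + (1/2)q_W²). Setting ∂π_W/∂q_W = 0: 79 - 7q_W - 3(q_V) = 0.
So q_V = (86 - 3q_W)/8 and q_W = (79 - 3q_V)/7.
Solving the pair: q_V = 365/47, q_W = 374/47.
Total output Q = 739/47, so price P = 103 - 3·(739/47) = 55.8298.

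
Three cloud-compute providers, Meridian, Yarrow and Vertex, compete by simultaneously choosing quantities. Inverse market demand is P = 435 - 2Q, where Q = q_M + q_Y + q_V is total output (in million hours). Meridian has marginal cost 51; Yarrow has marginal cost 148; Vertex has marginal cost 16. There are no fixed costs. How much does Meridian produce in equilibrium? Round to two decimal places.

Meridian's profit: π_M = (435 - 2Q)q_M - (51q_M). Setting ∂π_M/∂q_M = 0: 384 - 4q_M - 2(q_Y + q_V) = 0.
Yarrow's profit: π_Y = (435 - 2Q)q_Y - (148q_Y). Setting ∂π_Y/∂q_Y = 0: 287 - 4q_Y - 2(q_M + q_V) = 0.
Vertex's profit: π_V = (435 - 2Q)q_V - (16q_V). Setting ∂π_V/∂q_V = 0: 419 - 4q_V - 2(q_M + q_Y) = 0.
Adding the 3 first-order conditions: 1090 − 8Q = 0, so Q = 545/4.
Back-substituting: q_M = (384 − 545/2)/2 = 223/4, q_Y = (287 − 545/2)/2 = 29/4, q_V = (419 − 545/2)/2 = 293/4.

55.75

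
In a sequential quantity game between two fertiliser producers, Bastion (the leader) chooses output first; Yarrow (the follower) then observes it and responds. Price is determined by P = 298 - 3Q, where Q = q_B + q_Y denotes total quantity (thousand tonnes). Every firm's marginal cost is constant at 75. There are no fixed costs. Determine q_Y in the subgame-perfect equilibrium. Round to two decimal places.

18.58

The follower Yarrow best-responds to any q_B: π_Y = (298 - 3Q)q_Y - 75q_Y.
Follower FOC: 223 - 3q_B - 6q_Y = 0, so q_Y(q_B) = (223 - 3q_B)/6.
Bastion substitutes q_Y(q_B) into its own profit: π_B = q_B(298 - 3q_B - (223 - 3q_B)/2) - 75q_B = (373/2 - (3/2)q_B)q_B - 75q_B.
Maximising: ∂π_B/∂q_B = 223/2 - 3q_B = 0, giving q_B = 223/6.
Then q_Y = (223 - 3·(223/6))/6 = 223/12.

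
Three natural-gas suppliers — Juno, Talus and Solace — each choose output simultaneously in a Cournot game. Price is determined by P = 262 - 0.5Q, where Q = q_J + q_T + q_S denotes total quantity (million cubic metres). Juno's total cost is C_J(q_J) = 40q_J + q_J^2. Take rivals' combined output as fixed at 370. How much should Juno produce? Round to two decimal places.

12.33

With rivals' combined output fixed at 370, Juno's profit is π_J = (262 - (1/2)·370 - (1/2)q_J)q_J - (40q_J + q_J²) = (77 - (1/2)q_J)q_J - (40q_J + q_J²).
∂π_J/∂q_J = 37 - 3q_J = 0, so q_J = 37/3.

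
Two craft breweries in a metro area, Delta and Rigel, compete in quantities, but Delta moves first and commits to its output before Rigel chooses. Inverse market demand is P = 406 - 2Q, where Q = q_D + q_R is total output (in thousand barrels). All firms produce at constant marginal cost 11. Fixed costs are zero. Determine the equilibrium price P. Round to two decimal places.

Solve by backward induction. Given q_D, the follower Rigel maximises π_R = (406 - 2q_D - 2q_R)q_R - 11q_R.
Setting the follower's marginal profit to zero, 395 - 2q_D - 4q_R = 0, i.e. q_R = (395 - 2q_D)/4.
Delta substitutes q_R(q_D) into its own profit: π_D = q_D(406 - 2q_D - (395 - 2q_D)/2) - 11q_D = (417/2 - q_D)q_D - 11q_D.
The leader's first-order condition 395/2 - 2q_D = 0 yields q_D = 395/4.
Then q_R = (395 - 2·(395/4))/4 = 395/8.
Total output Q = 1185/8, so price P = 406 - 2·(1185/8) = 439/4.

109.75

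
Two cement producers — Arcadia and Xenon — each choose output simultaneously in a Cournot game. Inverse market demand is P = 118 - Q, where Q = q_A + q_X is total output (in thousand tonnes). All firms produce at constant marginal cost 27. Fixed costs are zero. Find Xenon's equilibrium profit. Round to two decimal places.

A representative firm's profit is π_i = q_i(118 - Q) - 27q_i.
First-order condition (treating rivals' output as given): 91 - 2q_i - q_j = 0.
With identical firms every q_j equals q_i, so q_j = q_i and 91 = 3q_i, giving q_i = 91/3.
Price P = 118 - 182/3 = 172/3.
Xenon's profit: (172/3 - 27)·(91/3) = 920.1111.

920.11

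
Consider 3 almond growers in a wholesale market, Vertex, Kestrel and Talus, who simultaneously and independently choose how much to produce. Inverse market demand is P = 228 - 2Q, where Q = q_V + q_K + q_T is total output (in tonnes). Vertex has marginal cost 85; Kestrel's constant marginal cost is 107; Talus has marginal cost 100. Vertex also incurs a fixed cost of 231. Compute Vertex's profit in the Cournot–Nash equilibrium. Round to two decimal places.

Vertex's profit: π_V = (228 - 2Q)q_V - (85q_V). Setting ∂π_V/∂q_V = 0: 143 - 4q_V - 2(q_K + q_T) = 0.
Kestrel's profit: π_K = (228 - 2Q)q_K - (107q_K). Setting ∂π_K/∂q_K = 0: 121 - 4q_K - 2(q_V + q_T) = 0.
Talus's profit: π_T = (228 - 2Q)q_T - (100q_T). Setting ∂π_T/∂q_T = 0: 128 - 4q_T - 2(q_V + q_K) = 0.
Summing all 3 equations gives 392 − 8Q = 0, hence Q = 49.
Back-substituting: q_V = (143 − 98)/2 = 45/2, q_K = (121 − 98)/2 = 23/2, q_T = (128 − 98)/2 = 15.
Price P = 228 - 2·49 = 130.
Vertex's profit: (130 - 85)·(45/2) - 231 = 1563/2.

781.50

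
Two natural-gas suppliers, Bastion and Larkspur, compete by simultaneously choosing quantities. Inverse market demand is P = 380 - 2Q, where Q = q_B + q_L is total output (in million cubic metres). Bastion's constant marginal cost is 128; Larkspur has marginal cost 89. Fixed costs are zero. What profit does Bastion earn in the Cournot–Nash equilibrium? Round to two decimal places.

2520.50

Bastion's profit: π_B = (380 - 2Q)q_B - (128q_B). Setting ∂π_B/∂q_B = 0: 252 - 4q_B - 2(q_L) = 0.
Larkspur's profit: π_L = (380 - 2Q)q_L - (89q_L). Setting ∂π_L/∂q_L = 0: 291 - 4q_L - 2(q_B) = 0.
Best responses: q_B = (252 - 2q_L)/4, q_L = (291 - 2q_B)/4.
Substituting one into the other gives q_B = 71/2 and q_L = 55.
Price P = 380 - 2·(181/2) = 199.
Bastion's profit: (199 - 128)·(71/2) = 2520.5000.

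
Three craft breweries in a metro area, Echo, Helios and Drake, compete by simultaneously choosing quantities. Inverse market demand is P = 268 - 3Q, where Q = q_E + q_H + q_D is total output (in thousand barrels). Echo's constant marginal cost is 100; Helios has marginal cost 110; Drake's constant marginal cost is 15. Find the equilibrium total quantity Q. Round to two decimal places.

48.25

Echo's profit: π_E = (268 - 3Q)q_E - (100q_E). Setting ∂π_E/∂q_E = 0: 168 - 6q_E - 3(q_H + q_D) = 0.
Helios's profit: π_H = (268 - 3Q)q_H - (110q_H). Setting ∂π_H/∂q_H = 0: 158 - 6q_H - 3(q_E + q_D) = 0.
Drake's profit: π_D = (268 - 3Q)q_D - (15q_D). Setting ∂π_D/∂q_D = 0: 253 - 6q_D - 3(q_E + q_H) = 0.
Adding the 3 first-order conditions: 579 − 12Q = 0, so Q = 193/4.
Back-substituting: q_E = (168 − 579/4)/3 = 31/4, q_H = (158 − 579/4)/3 = 53/12, q_D = (253 − 579/4)/3 = 433/12.
Total output Q = 31/4 + 53/12 + 433/12 = 193/4.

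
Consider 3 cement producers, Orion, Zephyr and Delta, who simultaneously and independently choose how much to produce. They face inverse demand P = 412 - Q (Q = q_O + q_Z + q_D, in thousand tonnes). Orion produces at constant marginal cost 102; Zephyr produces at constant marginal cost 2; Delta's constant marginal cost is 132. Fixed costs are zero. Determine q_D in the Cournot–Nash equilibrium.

Orion's profit: π_O = (412 - Q)q_O - (102q_O). Setting ∂π_O/∂q_O = 0: 310 - 2q_O - (q_Z + q_D) = 0.
Zephyr's first-order condition: 410 - 2q_Z - (q_O + q_D) = 0.
Delta's first-order condition: 280 - 2q_D - (q_O + q_Z) = 0.
Summing all 3 equations gives 1000 − 4Q = 0, hence Q = 250.
Back-substituting: q_O = (310 − 250) = 60, q_Z = (410 − 250) = 160, q_D = (280 − 250) = 30.

30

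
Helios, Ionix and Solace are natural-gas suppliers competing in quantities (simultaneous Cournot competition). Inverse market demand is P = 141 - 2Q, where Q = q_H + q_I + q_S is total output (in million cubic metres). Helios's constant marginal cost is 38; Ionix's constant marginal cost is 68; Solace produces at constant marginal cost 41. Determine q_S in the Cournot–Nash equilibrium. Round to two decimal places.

Helios's profit: π_H = (141 - 2Q)q_H - (38q_H). Setting ∂π_H/∂q_H = 0: 103 - 4q_H - 2(q_I + q_S) = 0.
Ionix's first-order condition: 73 - 4q_I - 2(q_H + q_S) = 0.
Solace's first-order condition: 100 - 4q_S - 2(q_H + q_I) = 0.
Adding the 3 first-order conditions: 276 − 8Q = 0, so Q = 69/2.
Back-substituting: q_H = (103 − 69)/2 = 17, q_I = (73 − 69)/2 = 2, q_S = (100 − 69)/2 = 31/2.

15.50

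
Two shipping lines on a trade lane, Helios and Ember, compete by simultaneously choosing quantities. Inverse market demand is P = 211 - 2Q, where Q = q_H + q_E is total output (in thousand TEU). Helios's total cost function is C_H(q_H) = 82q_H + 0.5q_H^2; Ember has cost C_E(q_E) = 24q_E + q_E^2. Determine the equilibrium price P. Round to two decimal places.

Helios's profit: π_H = (211 - 2Q)q_H - (82q_H + (1/2)q_H²). Setting ∂π_H/∂q_H = 0: 129 - 5q_H - 2(q_E) = 0.
Ember's profit: π_E = (211 - 2Q)q_E - (24q_E + q_E²). Setting ∂π_E/∂q_E = 0: 187 - 6q_E - 2(q_H) = 0.
Best responses: q_H = (129 - 2q_E)/5, q_E = (187 - 2q_H)/6.
Solving the pair: q_H = 200/13, q_E = 677/26.
Total output Q = 1077/26, so price P = 211 - 2·(1077/26) = 1666/13.

128.15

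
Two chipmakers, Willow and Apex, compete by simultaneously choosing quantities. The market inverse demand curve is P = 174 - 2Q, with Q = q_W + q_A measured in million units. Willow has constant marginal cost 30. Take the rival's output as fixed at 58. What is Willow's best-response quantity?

7

With the rival's output fixed at 58, Willow's profit is π_W = (174 - 2·58 - 2q_W)q_W - (30q_W) = (58 - 2q_W)q_W - (30q_W).
∂π_W/∂q_W = 28 - 4q_W = 0, so q_W = 7.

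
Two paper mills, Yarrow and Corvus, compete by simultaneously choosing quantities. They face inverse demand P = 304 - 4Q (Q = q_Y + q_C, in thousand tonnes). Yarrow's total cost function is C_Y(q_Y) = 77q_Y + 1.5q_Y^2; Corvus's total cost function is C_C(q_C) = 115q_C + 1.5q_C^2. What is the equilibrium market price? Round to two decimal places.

Yarrow's profit: π_Y = (304 - 4Q)q_Y - (77q_Y + (3/2)q_Y²). Setting ∂π_Y/∂q_Y = 0: 227 - 11q_Y - 4(q_C) = 0.
Corvus's first-order condition: 189 - 11q_C - 4(q_Y) = 0.
Rearranging gives the reaction functions q_Y = (227 - 4q_C)/11 and q_C = (189 - 4q_Y)/11.
Substituting one into the other gives q_Y = 1741/105 and q_C = 1171/105.
Total output Q = 416/15, so price P = 304 - 4·(416/15) = 193.0667.

193.07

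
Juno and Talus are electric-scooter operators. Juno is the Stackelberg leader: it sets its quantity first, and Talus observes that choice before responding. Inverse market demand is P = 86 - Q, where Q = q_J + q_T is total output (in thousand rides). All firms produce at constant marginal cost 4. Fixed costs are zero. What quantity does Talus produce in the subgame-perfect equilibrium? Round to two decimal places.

The follower Talus best-responds to any q_J: π_T = (86 - Q)q_T - 4q_T.
Follower FOC: 82 - q_J - 2q_T = 0, so q_T(q_J) = (82 - q_J)/2.
Juno substitutes q_T(q_J) into its own profit: π_J = q_J(86 - q_J - (82 - q_J)/2) - 4q_J = (45 - (1/2)q_J)q_J - 4q_J.
The leader's first-order condition 41 - q_J = 0 yields q_J = 41.
Then q_T = (82 - 41)/2 = 41/2.

20.50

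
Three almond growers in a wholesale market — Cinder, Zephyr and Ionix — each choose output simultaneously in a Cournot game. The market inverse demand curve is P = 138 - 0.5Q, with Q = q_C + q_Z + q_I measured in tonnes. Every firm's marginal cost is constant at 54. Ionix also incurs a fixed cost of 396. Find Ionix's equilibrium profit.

486

A representative firm's profit is π_i = q_i(138 - 0.5Q) - 54q_i.
First-order condition (treating rivals' output as given): 84 - q_i - (1/2)·Σ_{j≠i} q_j = 0.
With identical firms every q_j equals q_i, so Σ_{j≠i} q_j = 2q_i and 84 = 2q_i, giving q_i = 42.
Price P = 138 - (1/2)·126 = 75.
Ionix's profit: (75 - 54)·42 - 396 = 486.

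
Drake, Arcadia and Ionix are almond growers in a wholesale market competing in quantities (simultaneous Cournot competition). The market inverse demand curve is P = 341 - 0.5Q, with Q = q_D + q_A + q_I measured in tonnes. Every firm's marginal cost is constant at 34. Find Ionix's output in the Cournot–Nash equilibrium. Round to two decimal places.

A representative firm's profit is π_i = q_i(341 - 0.5Q) - 34q_i.
Setting ∂π_i/∂q_i = 0 with rivals' quantities fixed: 307 - q_i - (1/2)·Σ_{j≠i} q_j = 0.
By symmetry each firm produces the same amount; substituting Σ_{j≠i} q_j = 2q_i yields q_i = 307/2.

153.50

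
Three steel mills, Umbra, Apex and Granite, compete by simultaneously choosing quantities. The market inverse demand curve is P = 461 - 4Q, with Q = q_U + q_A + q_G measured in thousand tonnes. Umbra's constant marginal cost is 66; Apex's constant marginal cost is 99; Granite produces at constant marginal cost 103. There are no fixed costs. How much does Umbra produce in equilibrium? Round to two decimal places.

Umbra's profit: π_U = (461 - 4Q)q_U - (66q_U). Setting ∂π_U/∂q_U = 0: 395 - 8q_U - 4(q_A + q_G) = 0.
Apex's profit: π_A = (461 - 4Q)q_A - (99q_A). Setting ∂π_A/∂q_A = 0: 362 - 8q_A - 4(q_U + q_G) = 0.
Granite's first-order condition: 358 - 8q_G - 4(q_U + q_A) = 0.
Adding the 3 conditions: 1115 − 8Q − 8Q = 0, i.e. Q = 1115/16.
Back-substituting: q_U = (395 − 1115/4)/4 = 465/16, q_A = (362 − 1115/4)/4 = 333/16, q_G = (358 − 1115/4)/4 = 317/16.

29.06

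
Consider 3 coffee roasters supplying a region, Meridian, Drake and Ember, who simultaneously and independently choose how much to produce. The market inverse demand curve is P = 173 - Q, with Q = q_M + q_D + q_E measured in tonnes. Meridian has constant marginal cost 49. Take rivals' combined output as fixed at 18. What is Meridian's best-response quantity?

53

With rivals' combined output fixed at 18, Meridian's profit is π_M = (173 - 18 - q_M)q_M - (49q_M) = (155 - q_M)q_M - (49q_M).
∂π_M/∂q_M = 106 - 2q_M = 0, so q_M = 53.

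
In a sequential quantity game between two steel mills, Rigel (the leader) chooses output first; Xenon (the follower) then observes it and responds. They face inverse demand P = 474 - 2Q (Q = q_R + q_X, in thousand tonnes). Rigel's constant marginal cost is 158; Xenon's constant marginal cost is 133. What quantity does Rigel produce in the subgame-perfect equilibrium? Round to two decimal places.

72.75

Solve by backward induction. Given q_R, the follower Xenon maximises π_X = (474 - 2q_R - 2q_X)q_X - 133q_X.
∂π_X/∂q_X = 341 - 2q_R - 4q_X = 0 gives the reaction function q_X = (341 - 2q_R)/4.
Rigel substitutes q_X(q_R) into its own profit: π_R = q_R(474 - 2q_R - (341 - 2q_R)/2) - 158q_R = (607/2 - q_R)q_R - 158q_R.
Leader FOC: 291/2 - 2q_R = 0, so q_R = 291/4.
Then q_X = (341 - 2·(291/4))/4 = 391/8.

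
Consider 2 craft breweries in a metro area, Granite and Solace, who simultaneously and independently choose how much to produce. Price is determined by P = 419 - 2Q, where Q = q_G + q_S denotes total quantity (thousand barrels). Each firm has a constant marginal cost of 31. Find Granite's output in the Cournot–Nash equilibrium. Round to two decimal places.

64.67

Each firm earns π_i = (419 - 2Q)q_i - 31q_i.
First-order condition (treating rivals' output as given): 388 - 4q_i - 2q_j = 0.
By symmetry each firm produces the same amount; substituting q_j = q_i yields q_i = 388/6 = 194/3.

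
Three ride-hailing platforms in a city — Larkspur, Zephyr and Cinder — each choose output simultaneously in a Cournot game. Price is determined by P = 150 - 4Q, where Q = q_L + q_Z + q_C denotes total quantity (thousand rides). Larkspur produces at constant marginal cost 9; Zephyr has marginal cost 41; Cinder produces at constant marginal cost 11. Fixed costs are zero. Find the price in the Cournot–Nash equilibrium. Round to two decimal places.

Larkspur's profit: π_L = (150 - 4Q)q_L - (9q_L). Setting ∂π_L/∂q_L = 0: 141 - 8q_L - 4(q_Z + q_C) = 0.
Zephyr's profit: π_Z = (150 - 4Q)q_Z - (41q_Z). Setting ∂π_Z/∂q_Z = 0: 109 - 8q_Z - 4(q_L + q_C) = 0.
Cinder's first-order condition: 139 - 8q_C - 4(q_L + q_Z) = 0.
Adding the 3 first-order conditions: 389 − 16Q = 0, so Q = 389/16.
Back-substituting: q_L = (141 − 389/4)/4 = 175/16, q_Z = (109 − 389/4)/4 = 47/16, q_C = (139 − 389/4)/4 = 167/16.
Total output Q = 389/16, so price P = 150 - 4·(389/16) = 211/4.

52.75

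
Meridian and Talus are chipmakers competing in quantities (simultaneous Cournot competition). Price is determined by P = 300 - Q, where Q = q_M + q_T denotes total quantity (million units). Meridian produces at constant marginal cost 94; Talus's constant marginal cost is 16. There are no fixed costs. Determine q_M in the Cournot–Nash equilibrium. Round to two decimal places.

42.67

Meridian's profit: π_M = (300 - Q)q_M - (94q_M). Setting ∂π_M/∂q_M = 0: 206 - 2q_M - (q_T) = 0.
Talus's first-order condition: 284 - 2q_T - (q_M) = 0.
Best responses: q_M = (206 - q_T)/2, q_T = (284 - q_M)/2.
Substituting one into the other gives q_M = 128/3 and q_T = 362/3.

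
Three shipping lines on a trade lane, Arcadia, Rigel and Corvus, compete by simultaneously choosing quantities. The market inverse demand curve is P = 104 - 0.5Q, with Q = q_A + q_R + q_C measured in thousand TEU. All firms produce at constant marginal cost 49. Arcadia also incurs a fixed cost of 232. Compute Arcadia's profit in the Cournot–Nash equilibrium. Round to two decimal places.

146.13

A representative firm's profit is π_i = q_i(104 - 0.5Q) - 49q_i.
Setting ∂π_i/∂q_i = 0 with rivals' quantities fixed: 55 - q_i - (1/2)·Σ_{j≠i} q_j = 0.
By symmetry each firm produces the same amount; substituting Σ_{j≠i} q_j = 2q_i yields q_i = 55/2.
Price P = 104 - (1/2)·(165/2) = 251/4.
Arcadia's profit: (251/4 - 49)·(55/2) - 232 = 1169/8.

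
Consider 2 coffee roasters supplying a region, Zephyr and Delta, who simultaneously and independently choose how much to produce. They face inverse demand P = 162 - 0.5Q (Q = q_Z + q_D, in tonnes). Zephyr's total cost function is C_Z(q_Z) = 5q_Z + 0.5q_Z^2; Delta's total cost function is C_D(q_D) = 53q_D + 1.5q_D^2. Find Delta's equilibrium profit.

648

Zephyr's profit: π_Z = (162 - 0.5Q)q_Z - (5q_Z + (1/2)q_Z²). Setting ∂π_Z/∂q_Z = 0: 157 - 2q_Z - (1/2)(q_D) = 0.
Delta's first-order condition: 109 - 4q_D - (1/2)(q_Z) = 0.
Best responses: q_Z = (157 - (1/2)q_D)/2, q_D = (109 - (1/2)q_Z)/4.
Substituting one into the other gives q_Z = 74 and q_D = 18.
Price P = 162 - (1/2)·92 = 116.
Delta's profit: 116·18 - 53·18 - (3/2)·18² = 648.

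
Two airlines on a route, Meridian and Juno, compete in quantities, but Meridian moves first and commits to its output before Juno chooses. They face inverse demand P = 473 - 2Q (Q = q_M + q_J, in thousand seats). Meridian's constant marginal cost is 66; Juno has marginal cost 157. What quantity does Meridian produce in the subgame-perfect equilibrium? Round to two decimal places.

Solve by backward induction. Given q_M, the follower Juno maximises π_J = (473 - 2q_M - 2q_J)q_J - 157q_J.
Follower FOC: 316 - 2q_M - 4q_J = 0, so q_J(q_M) = (316 - 2q_M)/4.
The leader anticipates this reaction. Substituting into P = 473 - 2Q gives P = 315 - q_M, so π_M = (315 - q_M)q_M - 66q_M.
Leader FOC: 249 - 2q_M = 0, so q_M = 249/2.
Then q_J = (316 - 2·(249/2))/4 = 67/4.

124.50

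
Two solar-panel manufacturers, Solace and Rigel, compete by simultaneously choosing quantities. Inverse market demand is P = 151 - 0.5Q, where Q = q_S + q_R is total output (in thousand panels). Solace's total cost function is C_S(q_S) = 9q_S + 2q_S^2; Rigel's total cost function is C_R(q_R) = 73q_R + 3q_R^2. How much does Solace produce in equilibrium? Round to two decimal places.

Solace's profit: π_S = (151 - 0.5Q)q_S - (9q_S + 2q_S²). Setting ∂π_S/∂q_S = 0: 142 - 5q_S - (1/2)(q_R) = 0.
Rigel's profit: π_R = (151 - 0.5Q)q_R - (73q_R + 3q_R²). Setting ∂π_R/∂q_R = 0: 78 - 7q_R - (1/2)(q_S) = 0.
Best responses: q_S = (142 - (1/2)q_R)/5, q_R = (78 - (1/2)q_S)/7.
Substituting one into the other gives q_S = 27.4820 and q_R = 1276/139.

27.48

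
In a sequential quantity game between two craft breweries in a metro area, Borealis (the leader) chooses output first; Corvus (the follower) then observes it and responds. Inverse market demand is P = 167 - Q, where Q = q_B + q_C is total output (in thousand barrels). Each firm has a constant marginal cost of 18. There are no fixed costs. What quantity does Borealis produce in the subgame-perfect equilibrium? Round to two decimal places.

74.50

The follower Corvus best-responds to any q_B: π_C = (167 - Q)q_C - 18q_C.
Setting the follower's marginal profit to zero, 149 - q_B - 2q_C = 0, i.e. q_C = (149 - q_B)/2.
Borealis substitutes q_C(q_B) into its own profit: π_B = q_B(167 - q_B - (149 - q_B)/2) - 18q_B = (185/2 - (1/2)q_B)q_B - 18q_B.
Maximising: ∂π_B/∂q_B = 149/2 - q_B = 0, giving q_B = 149/2.
Then q_C = (149 - 149/2)/2 = 149/4.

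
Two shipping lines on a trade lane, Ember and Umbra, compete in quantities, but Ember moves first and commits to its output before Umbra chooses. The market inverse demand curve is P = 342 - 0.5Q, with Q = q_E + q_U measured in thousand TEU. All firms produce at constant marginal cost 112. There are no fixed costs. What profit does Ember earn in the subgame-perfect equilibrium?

13225

The follower Umbra best-responds to any q_E: π_U = (342 - 0.5Q)q_U - 112q_U.
∂π_U/∂q_U = 230 - (1/2)q_E - q_U = 0 gives the reaction function q_U = (230 - (1/2)q_E).
The leader anticipates this reaction. Substituting into P = 342 - 0.5Q gives P = 227 - (1/4)q_E, so π_E = (227 - (1/4)q_E)q_E - 112q_E.
The leader's first-order condition 115 - (1/2)q_E = 0 yields q_E = 230.
Then q_U = (230 - (1/2)·230) = 115.
Price P = 342 - (1/2)·345 = 339/2.
Ember's profit: (339/2 - 112)·230 = 13225.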